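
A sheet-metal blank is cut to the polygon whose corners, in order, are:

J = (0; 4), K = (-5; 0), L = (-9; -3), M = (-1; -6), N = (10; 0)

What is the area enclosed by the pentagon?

J→K: (0)(0) − (-5)(4) = 20
K→L: (-5)(-3) − (-9)(0) = 15
L→M: (-9)(-6) − (-1)(-3) = 51
M→N: (-1)(0) − (10)(-6) = 60
N→J: (10)(4) − (0)(0) = 40
Σ = 186
Area = |Σ|/2 = 93.

93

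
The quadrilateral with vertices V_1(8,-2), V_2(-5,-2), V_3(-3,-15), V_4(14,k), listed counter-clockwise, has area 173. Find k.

Write out the shoelace sum; only the two edges meeting at V_4 involve k:
2·Area = [((-3)·k − 14·(-15)) + (14·(-2) − 8·k)] + 43
       = -11·k + 225 = 346
⇒ k = -11.

-11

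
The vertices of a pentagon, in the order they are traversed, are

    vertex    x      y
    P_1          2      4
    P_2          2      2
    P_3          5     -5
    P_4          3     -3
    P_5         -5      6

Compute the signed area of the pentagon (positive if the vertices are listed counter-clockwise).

-26.5

Apply the surveyor's formula: 2A = Σ (x_i·y_{i+1} − x_{i+1}·y_i), indices taken mod 5.
Σ = (-4) + (-20) + (0) + (3) + (-32) = -53
Signed area = Σ/2 = -26.5 (negative ⇒ clockwise traversal).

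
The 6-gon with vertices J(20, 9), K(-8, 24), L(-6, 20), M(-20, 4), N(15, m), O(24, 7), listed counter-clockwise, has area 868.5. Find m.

The doubled signed area Σ (x_i y_{i+1} − x_{i+1} y_i) is linear in m.
With m=0 it equals 1033; the coefficient of m is -44 (from the two edges through N).
So -44·m + 1033 = 2·868.5 = 1737 ⇒ m = -16.

-16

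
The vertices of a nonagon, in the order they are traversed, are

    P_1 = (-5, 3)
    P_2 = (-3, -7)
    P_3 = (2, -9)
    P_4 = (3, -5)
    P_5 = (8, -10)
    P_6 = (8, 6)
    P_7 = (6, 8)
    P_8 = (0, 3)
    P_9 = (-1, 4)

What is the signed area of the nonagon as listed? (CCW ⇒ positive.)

Σ = (44) + (41) + (17) + (10) + (128) + (28) + (18) + (3) + (17) = 306
Signed area = Σ/2 = 153 (positive ⇒ counter-clockwise traversal).

153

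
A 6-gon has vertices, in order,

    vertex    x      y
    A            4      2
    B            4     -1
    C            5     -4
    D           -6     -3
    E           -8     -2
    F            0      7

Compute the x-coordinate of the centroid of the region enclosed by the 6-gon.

Apply the shoelace formula. First the cross-terms c_i = x_i·y_{i+1} − x_{i+1}·y_i:
  -12, -11, -39, -12, -56, -28  ⇒  2A = -158, A = -79.
Then Σ (x_i + x_{i+1})·c_i = 348, so x̄ = 348 / (6·(-79)) = -58/79.

-58/79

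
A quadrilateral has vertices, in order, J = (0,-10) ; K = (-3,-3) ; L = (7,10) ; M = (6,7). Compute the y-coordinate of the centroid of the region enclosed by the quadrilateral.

Apply the shoelace formula. First the cross-terms c_i = x_i·y_{i+1} − x_{i+1}·y_i:
  -30, -9, -11, -60  ⇒  2A = -110, A = -55.
Then Σ (y_i + y_{i+1})·c_i = 320, so ȳ = 320 / (6·(-55)) = -32/33.

-32/33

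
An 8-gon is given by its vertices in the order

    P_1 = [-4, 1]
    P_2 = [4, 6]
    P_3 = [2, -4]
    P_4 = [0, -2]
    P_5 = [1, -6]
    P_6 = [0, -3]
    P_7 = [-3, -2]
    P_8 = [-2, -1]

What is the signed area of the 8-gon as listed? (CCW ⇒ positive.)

Apply the shoelace (surveyor's) formula: 2A = Σ (x_i·y_{i+1} − x_{i+1}·y_i), indices taken mod 8.
P_1→P_2: (-4)(6) − (4)(1) = -28
P_2→P_3: (4)(-4) − (2)(6) = -28
P_3→P_4: (2)(-2) − (0)(-4) = -4
P_4→P_5: (0)(-6) − (1)(-2) = 2
P_5→P_6: (1)(-3) − (0)(-6) = -3
P_6→P_7: (0)(-2) − (-3)(-3) = -9
P_7→P_8: (-3)(-1) − (-2)(-2) = -1
P_8→P_1: (-2)(1) − (-4)(-1) = -6
Σ = -77
Signed area = Σ/2 = -38.5 (negative ⇒ clockwise traversal).

-38.5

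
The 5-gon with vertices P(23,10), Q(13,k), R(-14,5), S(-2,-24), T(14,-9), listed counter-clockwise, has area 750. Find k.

The doubled signed area Σ (x_i y_{i+1} − x_{i+1} y_i) is linear in k.
With k=0 it equals 982; the coefficient of k is 37 (from the two edges through Q).
So 37·k + 982 = 2·750 = 1500 ⇒ k = 14.

14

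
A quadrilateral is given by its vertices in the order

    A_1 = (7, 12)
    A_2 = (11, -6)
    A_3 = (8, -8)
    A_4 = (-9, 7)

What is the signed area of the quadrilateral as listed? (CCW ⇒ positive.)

Apply the shoelace (surveyor's) formula: 2A = Σ (x_i·y_{i+1} − x_{i+1}·y_i), indices taken mod 4.
Cross-terms: -174, -40, -16, -157  ⇒  Σ = -387
Signed area = Σ/2 = -193.5 (negative ⇒ clockwise traversal).

-193.5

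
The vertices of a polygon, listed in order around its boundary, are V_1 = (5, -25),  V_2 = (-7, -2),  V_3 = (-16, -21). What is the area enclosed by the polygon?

Apply Gauss's area formula: 2A = Σ (x_i·y_{i+1} − x_{i+1}·y_i), indices taken mod 3.
Σ = (-185) + (115) + (505) = 435
Area = |Σ|/2 = 217.5.

217.5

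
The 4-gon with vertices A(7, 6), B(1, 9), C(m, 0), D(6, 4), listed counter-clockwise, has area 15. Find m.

7

Write out the shoelace sum; only the two edges meeting at C involve m:
2·Area = [(1·0 − m·9) + (m·4 − 6·0)] + 65
       = -5·m + 65 = 30
⇒ m = 7.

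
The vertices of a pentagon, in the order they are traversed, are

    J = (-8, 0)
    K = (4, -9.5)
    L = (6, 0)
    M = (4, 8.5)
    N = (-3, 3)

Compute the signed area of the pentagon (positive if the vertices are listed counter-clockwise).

Apply the surveyor's formula: 2A = Σ (x_i·y_{i+1} − x_{i+1}·y_i), indices taken mod 5.
J→K: (-8)(-9.5) − (4)(0) = 76
K→L: (4)(0) − (6)(-9.5) = 57
L→M: (6)(8.5) − (4)(0) = 51
M→N: (4)(3) − (-3)(8.5) = 37.5
N→J: (-3)(0) − (-8)(3) = 24
Σ = 245.5
Signed area = Σ/2 = 122.75 (positive ⇒ counter-clockwise traversal).

122.75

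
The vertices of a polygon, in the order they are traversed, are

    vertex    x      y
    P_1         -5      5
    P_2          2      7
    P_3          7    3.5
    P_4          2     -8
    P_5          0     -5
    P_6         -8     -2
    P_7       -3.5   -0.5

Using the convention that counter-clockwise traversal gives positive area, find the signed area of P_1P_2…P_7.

Apply the surveyor's formula: 2A = Σ (x_i·y_{i+1} − x_{i+1}·y_i), indices taken mod 7.
P_1→P_2: (-5)(7) − (2)(5) = -45
P_2→P_3: (2)(3.5) − (7)(7) = -42
P_3→P_4: (7)(-8) − (2)(3.5) = -63
P_4→P_5: (2)(-5) − (0)(-8) = -10
P_5→P_6: (0)(-2) − (-8)(-5) = -40
P_6→P_7: (-8)(-0.5) − (-3.5)(-2) = -3
P_7→P_1: (-3.5)(5) − (-5)(-0.5) = -20
Σ = -223
Signed area = Σ/2 = -111.5 (negative ⇒ clockwise traversal).

-111.5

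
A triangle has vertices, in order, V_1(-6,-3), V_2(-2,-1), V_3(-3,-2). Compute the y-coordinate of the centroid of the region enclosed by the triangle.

Apply the shoelace formula. First the cross-terms c_i = x_i·y_{i+1} − x_{i+1}·y_i:
  0, 1, -3  ⇒  2A = -2, A = -1.
Then Σ (y_i + y_{i+1})·c_i = 12, so ȳ = 12 / (6·(-1)) = -2.

-2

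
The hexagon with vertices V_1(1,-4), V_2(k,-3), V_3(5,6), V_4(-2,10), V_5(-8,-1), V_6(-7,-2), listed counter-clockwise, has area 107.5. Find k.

Write out the shoelace sum; only the two edges meeting at V_2 involve k:
2·Area = [(1·(-3) − k·(-4)) + (k·6 − 5·(-3))] + 183
       = 10·k + 195 = 215
⇒ k = 2.

2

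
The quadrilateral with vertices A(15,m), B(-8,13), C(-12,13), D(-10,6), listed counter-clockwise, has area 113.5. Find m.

Write out the shoelace sum; only the two edges meeting at A involve m:
2·Area = [((-10)·m − 15·6) + (15·13 − (-8)·m)] + 110
       = -2·m + 215 = 227
⇒ m = -6.

-6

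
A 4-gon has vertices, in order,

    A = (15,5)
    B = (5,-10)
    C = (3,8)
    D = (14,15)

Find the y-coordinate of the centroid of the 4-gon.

434/109

Apply the surveyor's formula. First the cross-terms c_i = x_i·y_{i+1} − x_{i+1}·y_i:
  -175, 70, -67, -155  ⇒  2A = -327, A = -163.5.
Then Σ (y_i + y_{i+1})·c_i = -3906, so ȳ = -3906 / (6·(-163.5)) = 434/109.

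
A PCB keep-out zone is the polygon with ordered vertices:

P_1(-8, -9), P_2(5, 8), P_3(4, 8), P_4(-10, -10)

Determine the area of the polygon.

19.5

Apply Gauss's area formula: 2A = Σ (x_i·y_{i+1} − x_{i+1}·y_i), indices taken mod 4.
Σ = (-19) + (8) + (40) + (10) = 39
Area = |Σ|/2 = 19.5.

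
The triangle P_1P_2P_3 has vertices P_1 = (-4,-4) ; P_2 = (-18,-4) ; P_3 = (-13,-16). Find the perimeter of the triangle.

42

|P_1P_2| = √((-14)² + (0)²) = √196 = 14
|P_2P_3| = √((5)² + (-12)²) = √169 = 13
|P_3P_1| = √((9)² + (12)²) = √225 = 15
Perimeter = 14 + 13 + 15 = 42.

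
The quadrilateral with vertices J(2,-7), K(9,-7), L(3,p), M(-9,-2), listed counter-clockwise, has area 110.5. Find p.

5

The doubled signed area Σ (x_i y_{i+1} − x_{i+1} y_i) is linear in p.
With p=0 it equals 131; the coefficient of p is 18 (from the two edges through L).
So 18·p + 131 = 2·110.5 = 221 ⇒ p = 5.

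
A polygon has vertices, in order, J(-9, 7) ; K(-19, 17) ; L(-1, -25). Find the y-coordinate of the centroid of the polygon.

Apply Gauss's area formula. First the cross-terms c_i = x_i·y_{i+1} − x_{i+1}·y_i:
  -20, 492, -232  ⇒  2A = 240, A = 120.
Then Σ (y_i + y_{i+1})·c_i = -240, so ȳ = -240 / (6·120) = -1/3.

-1/3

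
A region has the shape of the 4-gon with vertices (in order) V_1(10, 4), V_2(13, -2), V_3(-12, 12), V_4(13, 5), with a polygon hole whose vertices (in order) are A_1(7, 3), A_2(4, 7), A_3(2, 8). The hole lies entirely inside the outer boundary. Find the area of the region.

74.5

Outer boundary:
Cross-terms: -72, 132, -216, 2  ⇒  Σ = -154
Area = |Σ|/2 = 77.
Hole:
Apply the surveyor's formula: 2A = Σ (x_i·y_{i+1} − x_{i+1}·y_i), indices taken mod 3.
A_1→A_2: (7)(7) − (4)(3) = 37
A_2→A_3: (4)(8) − (2)(7) = 18
A_3→A_1: (2)(3) − (7)(8) = -50
Σ = 5
Area = |Σ|/2 = 2.5.
Net area = 77 − 2.5 = 74.5.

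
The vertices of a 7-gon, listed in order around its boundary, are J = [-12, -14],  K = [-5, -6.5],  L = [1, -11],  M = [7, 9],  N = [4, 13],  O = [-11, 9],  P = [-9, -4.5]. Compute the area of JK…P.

Apply the shoelace formula: 2A = Σ (x_i·y_{i+1} − x_{i+1}·y_i), indices taken mod 7.
Cross-terms: 8, 61.5, 86, 55, 179, 130.5, 72  ⇒  Σ = 592
Area = |Σ|/2 = 296.

296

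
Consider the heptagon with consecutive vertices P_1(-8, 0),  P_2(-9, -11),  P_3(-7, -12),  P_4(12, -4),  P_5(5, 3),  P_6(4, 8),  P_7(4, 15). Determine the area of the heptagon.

Σ = (88) + (31) + (172) + (56) + (28) + (28) + (120) = 523
Area = |Σ|/2 = 261.5.

261.5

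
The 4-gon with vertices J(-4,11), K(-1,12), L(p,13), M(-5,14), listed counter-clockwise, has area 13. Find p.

5

The doubled signed area Σ (x_i y_{i+1} − x_{i+1} y_i) is linear in p.
With p=0 it equals 16; the coefficient of p is 2 (from the two edges through L).
So 2·p + 16 = 2·13 = 26 ⇒ p = 5.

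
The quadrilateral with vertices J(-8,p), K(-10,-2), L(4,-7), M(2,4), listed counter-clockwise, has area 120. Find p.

7

The doubled signed area Σ (x_i y_{i+1} − x_{i+1} y_i) is linear in p.
With p=0 it equals 156; the coefficient of p is 12 (from the two edges through J).
So 12·p + 156 = 2·120 = 240 ⇒ p = 7.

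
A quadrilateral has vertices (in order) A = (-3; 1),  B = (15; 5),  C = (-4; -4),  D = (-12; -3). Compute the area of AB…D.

Cross-terms: -30, -40, -36, -21  ⇒  Σ = -127
Area = |Σ|/2 = 63.5.

63.5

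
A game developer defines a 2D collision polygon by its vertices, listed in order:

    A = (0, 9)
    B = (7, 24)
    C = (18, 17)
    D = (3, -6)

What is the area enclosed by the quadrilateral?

Σ = (-63) + (-313) + (-159) + (27) = -508
Area = |Σ|/2 = 254.

254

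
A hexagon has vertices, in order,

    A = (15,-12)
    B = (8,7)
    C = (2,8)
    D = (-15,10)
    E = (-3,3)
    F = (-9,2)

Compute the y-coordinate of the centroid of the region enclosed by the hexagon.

Apply the shoelace (surveyor's) formula. First the cross-terms c_i = x_i·y_{i+1} − x_{i+1}·y_i:
  201, 50, 140, -15, 21, 78  ⇒  2A = 475, A = 237.5.
Then Σ (y_i + y_{i+1})·c_i = 1395, so ȳ = 1395 / (6·237.5) = 93/95.

93/95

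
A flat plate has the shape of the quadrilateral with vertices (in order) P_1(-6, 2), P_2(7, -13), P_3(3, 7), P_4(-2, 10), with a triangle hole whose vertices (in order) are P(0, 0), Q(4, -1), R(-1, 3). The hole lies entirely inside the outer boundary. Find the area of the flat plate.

120.5

Outer boundary:
Apply the shoelace (surveyor's) formula: 2A = Σ (x_i·y_{i+1} − x_{i+1}·y_i), indices taken mod 4.
Σ = (64) + (88) + (44) + (56) = 252
Area = |Σ|/2 = 126.
Hole:
Apply the shoelace (surveyor's) formula: 2A = Σ (x_i·y_{i+1} − x_{i+1}·y_i), indices taken mod 3.
Cross-terms: 0, 11, 0  ⇒  Σ = 11
Area = |Σ|/2 = 5.5.
Net area = 126 − 5.5 = 120.5.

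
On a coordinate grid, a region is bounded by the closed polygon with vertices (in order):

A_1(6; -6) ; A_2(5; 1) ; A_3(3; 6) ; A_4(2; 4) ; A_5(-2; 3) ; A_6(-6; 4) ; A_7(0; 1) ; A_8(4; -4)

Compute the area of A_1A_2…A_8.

38.5

Apply Gauss's area formula: 2A = Σ (x_i·y_{i+1} − x_{i+1}·y_i), indices taken mod 8.
Σ = (36) + (27) + (0) + (14) + (10) + (-6) + (-4) + (0) = 77
Area = |Σ|/2 = 38.5.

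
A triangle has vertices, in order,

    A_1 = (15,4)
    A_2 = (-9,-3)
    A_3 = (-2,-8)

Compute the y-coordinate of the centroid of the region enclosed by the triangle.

Apply the shoelace formula. First the cross-terms c_i = x_i·y_{i+1} − x_{i+1}·y_i:
  -9, 66, 112  ⇒  2A = 169, A = 84.5.
Then Σ (y_i + y_{i+1})·c_i = -1183, so ȳ = -1183 / (6·84.5) = -7/3.

-7/3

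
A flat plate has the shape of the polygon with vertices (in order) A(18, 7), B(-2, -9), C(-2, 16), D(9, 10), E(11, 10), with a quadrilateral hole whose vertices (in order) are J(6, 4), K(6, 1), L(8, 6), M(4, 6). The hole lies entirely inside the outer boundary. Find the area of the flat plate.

235.5

Outer boundary:
Apply Gauss's area formula: 2A = Σ (x_i·y_{i+1} − x_{i+1}·y_i), indices taken mod 5.
Σ = (-148) + (-50) + (-164) + (-20) + (-103) = -485
Area = |Σ|/2 = 242.5.
Hole:
Apply the surveyor's formula: 2A = Σ (x_i·y_{i+1} − x_{i+1}·y_i), indices taken mod 4.
Σ = (-18) + (28) + (24) + (-20) = 14
Area = |Σ|/2 = 7.
Net area = 242.5 − 7 = 235.5.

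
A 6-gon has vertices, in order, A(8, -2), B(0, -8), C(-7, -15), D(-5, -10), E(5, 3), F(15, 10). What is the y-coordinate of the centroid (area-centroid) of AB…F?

-331/195

Apply the shoelace formula. First the cross-terms c_i = x_i·y_{i+1} − x_{i+1}·y_i:
  -64, -56, -5, 35, 5, -110  ⇒  2A = -195, A = -97.5.
Then Σ (y_i + y_{i+1})·c_i = 993, so ȳ = 993 / (6·(-97.5)) = -331/195.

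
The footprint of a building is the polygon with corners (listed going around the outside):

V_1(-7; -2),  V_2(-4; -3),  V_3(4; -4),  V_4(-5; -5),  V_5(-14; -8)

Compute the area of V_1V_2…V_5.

Apply the shoelace formula: 2A = Σ (x_i·y_{i+1} − x_{i+1}·y_i), indices taken mod 5.
Cross-terms: 13, 28, -40, -30, -28  ⇒  Σ = -57
Area = |Σ|/2 = 28.5.

28.5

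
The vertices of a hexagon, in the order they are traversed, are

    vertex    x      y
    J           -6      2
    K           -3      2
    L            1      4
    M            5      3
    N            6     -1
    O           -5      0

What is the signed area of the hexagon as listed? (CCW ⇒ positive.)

Apply the shoelace (surveyor's) formula: 2A = Σ (x_i·y_{i+1} − x_{i+1}·y_i), indices taken mod 6.
Σ = (-6) + (-14) + (-17) + (-23) + (-5) + (-10) = -75
Signed area = Σ/2 = -37.5 (negative ⇒ clockwise traversal).

-37.5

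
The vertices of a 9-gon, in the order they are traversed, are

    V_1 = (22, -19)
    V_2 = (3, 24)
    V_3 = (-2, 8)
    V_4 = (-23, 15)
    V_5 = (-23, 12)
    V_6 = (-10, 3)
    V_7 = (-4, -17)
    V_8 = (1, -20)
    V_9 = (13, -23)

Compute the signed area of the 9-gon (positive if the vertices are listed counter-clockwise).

Apply the shoelace formula: 2A = Σ (x_i·y_{i+1} − x_{i+1}·y_i), indices taken mod 9.
Σ = (585) + (72) + (154) + (69) + (51) + (182) + (97) + (237) + (259) = 1706
Signed area = Σ/2 = 853 (positive ⇒ counter-clockwise traversal).

853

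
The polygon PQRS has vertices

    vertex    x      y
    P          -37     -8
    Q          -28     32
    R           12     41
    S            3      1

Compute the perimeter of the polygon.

|PQ| = √((9)² + (40)²) = √1681 = 41
|QR| = √((40)² + (9)²) = √1681 = 41
|RS| = √((-9)² + (-40)²) = √1681 = 41
|SP| = √((-40)² + (-9)²) = √1681 = 41
Perimeter = 41 + 41 + 41 + 41 = 164.

164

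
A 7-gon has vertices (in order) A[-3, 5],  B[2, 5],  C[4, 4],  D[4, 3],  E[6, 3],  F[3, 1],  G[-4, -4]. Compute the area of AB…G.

Σ = (-25) + (-12) + (-4) + (-6) + (-3) + (-8) + (-32) = -90
Area = |Σ|/2 = 45.

45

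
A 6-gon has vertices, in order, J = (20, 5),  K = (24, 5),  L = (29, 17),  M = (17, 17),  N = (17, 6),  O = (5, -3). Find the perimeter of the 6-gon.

72

|JK| = √((4)² + (0)²) = √16 = 4
|KL| = √((5)² + (12)²) = √169 = 13
|LM| = √((-12)² + (0)²) = √144 = 12
|MN| = √((0)² + (-11)²) = √121 = 11
|NO| = √((-12)² + (-9)²) = √225 = 15
|OJ| = √((15)² + (8)²) = √289 = 17
Perimeter = 4 + 13 + 12 + 11 + 15 + 17 = 72.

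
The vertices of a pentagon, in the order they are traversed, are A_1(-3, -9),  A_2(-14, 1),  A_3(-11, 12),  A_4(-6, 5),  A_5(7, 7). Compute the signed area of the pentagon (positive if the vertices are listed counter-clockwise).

-194

Apply the surveyor's formula: 2A = Σ (x_i·y_{i+1} − x_{i+1}·y_i), indices taken mod 5.
A_1→A_2: (-3)(1) − (-14)(-9) = -129
A_2→A_3: (-14)(12) − (-11)(1) = -157
A_3→A_4: (-11)(5) − (-6)(12) = 17
A_4→A_5: (-6)(7) − (7)(5) = -77
A_5→A_1: (7)(-9) − (-3)(7) = -42
Σ = -388
Signed area = Σ/2 = -194 (negative ⇒ clockwise traversal).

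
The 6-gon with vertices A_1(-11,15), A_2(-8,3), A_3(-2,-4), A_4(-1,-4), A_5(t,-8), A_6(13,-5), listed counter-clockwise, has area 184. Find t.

The doubled signed area Σ (x_i y_{i+1} − x_{i+1} y_i) is linear in t.
With t=0 it equals 381; the coefficient of t is -1 (from the two edges through A_5).
So -1·t + 381 = 2·184 = 368 ⇒ t = 13.

13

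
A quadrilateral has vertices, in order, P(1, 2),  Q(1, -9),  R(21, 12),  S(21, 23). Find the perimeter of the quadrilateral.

80

|PQ| = √((0)² + (-11)²) = √121 = 11
|QR| = √((20)² + (21)²) = √841 = 29
|RS| = √((0)² + (11)²) = √121 = 11
|SP| = √((-20)² + (-21)²) = √841 = 29
Perimeter = 11 + 29 + 11 + 29 = 80.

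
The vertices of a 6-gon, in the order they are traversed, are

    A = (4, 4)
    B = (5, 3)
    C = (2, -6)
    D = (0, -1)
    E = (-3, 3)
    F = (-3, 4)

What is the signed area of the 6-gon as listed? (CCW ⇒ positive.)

-40

Apply the surveyor's formula: 2A = Σ (x_i·y_{i+1} − x_{i+1}·y_i), indices taken mod 6.
Σ = (-8) + (-36) + (-2) + (-3) + (-3) + (-28) = -80
Signed area = Σ/2 = -40 (negative ⇒ clockwise traversal).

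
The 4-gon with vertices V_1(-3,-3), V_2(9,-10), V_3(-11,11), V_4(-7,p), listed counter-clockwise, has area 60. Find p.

Write out the shoelace sum; only the two edges meeting at V_4 involve p:
2·Area = [((-11)·p − (-7)·11) + ((-7)·(-3) − (-3)·p)] + 46
       = -8·p + 144 = 120
⇒ p = 3.

3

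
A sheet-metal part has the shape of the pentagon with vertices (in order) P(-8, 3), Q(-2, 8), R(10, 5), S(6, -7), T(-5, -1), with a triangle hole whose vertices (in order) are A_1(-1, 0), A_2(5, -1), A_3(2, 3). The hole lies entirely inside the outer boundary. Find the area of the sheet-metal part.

145.5

Outer boundary:
Apply Gauss's area formula: 2A = Σ (x_i·y_{i+1} − x_{i+1}·y_i), indices taken mod 5.
Σ = (-58) + (-90) + (-100) + (-41) + (-23) = -312
Area = |Σ|/2 = 156.
Hole:
Apply the shoelace formula: 2A = Σ (x_i·y_{i+1} − x_{i+1}·y_i), indices taken mod 3.
Σ = (1) + (17) + (3) = 21
Area = |Σ|/2 = 10.5.
Net area = 156 − 10.5 = 145.5.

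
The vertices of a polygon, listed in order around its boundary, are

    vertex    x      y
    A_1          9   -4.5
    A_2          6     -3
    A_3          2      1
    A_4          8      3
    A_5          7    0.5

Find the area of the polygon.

21.5

Apply Gauss's area formula: 2A = Σ (x_i·y_{i+1} − x_{i+1}·y_i), indices taken mod 5.
Σ = (0) + (12) + (-2) + (-17) + (-36) = -43
Area = |Σ|/2 = 21.5.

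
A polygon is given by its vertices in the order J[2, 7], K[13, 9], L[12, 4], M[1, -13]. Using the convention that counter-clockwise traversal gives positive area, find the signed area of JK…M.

-128

Apply the shoelace (surveyor's) formula: 2A = Σ (x_i·y_{i+1} − x_{i+1}·y_i), indices taken mod 4.
J→K: (2)(9) − (13)(7) = -73
K→L: (13)(4) − (12)(9) = -56
L→M: (12)(-13) − (1)(4) = -160
M→J: (1)(7) − (2)(-13) = 33
Σ = -256
Signed area = Σ/2 = -128 (negative ⇒ clockwise traversal).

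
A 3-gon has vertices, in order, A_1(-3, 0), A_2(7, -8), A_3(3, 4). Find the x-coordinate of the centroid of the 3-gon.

7/3

Apply the surveyor's formula. First the cross-terms c_i = x_i·y_{i+1} − x_{i+1}·y_i:
  24, 52, 12  ⇒  2A = 88, A = 44.
Then Σ (x_i + x_{i+1})·c_i = 616, so x̄ = 616 / (6·44) = 7/3.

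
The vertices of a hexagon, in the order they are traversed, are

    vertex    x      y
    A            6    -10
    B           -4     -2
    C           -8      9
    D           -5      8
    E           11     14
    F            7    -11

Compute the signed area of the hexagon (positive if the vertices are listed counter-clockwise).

Σ = (-52) + (-52) + (-19) + (-158) + (-219) + (-4) = -504
Signed area = Σ/2 = -252 (negative ⇒ clockwise traversal).

-252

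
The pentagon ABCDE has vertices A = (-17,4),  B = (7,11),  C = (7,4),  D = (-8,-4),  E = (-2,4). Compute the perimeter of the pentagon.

74

|AB| = √((24)² + (7)²) = √625 = 25
|BC| = √((0)² + (-7)²) = √49 = 7
|CD| = √((-15)² + (-8)²) = √289 = 17
|DE| = √((6)² + (8)²) = √100 = 10
|EA| = √((-15)² + (0)²) = √225 = 15
Perimeter = 25 + 7 + 17 + 10 + 15 = 74.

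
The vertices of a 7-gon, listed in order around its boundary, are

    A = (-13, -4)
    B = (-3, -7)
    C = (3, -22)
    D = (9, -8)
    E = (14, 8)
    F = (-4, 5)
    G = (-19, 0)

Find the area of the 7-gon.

398.5

Cross-terms: 79, 87, 174, 184, 102, 95, 76  ⇒  Σ = 797
Area = |Σ|/2 = 398.5.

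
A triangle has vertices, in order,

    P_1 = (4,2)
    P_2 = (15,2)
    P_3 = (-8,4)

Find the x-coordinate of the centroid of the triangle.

Apply the shoelace (surveyor's) formula. First the cross-terms c_i = x_i·y_{i+1} − x_{i+1}·y_i:
  -22, 76, -32  ⇒  2A = 22, A = 11.
Then Σ (x_i + x_{i+1})·c_i = 242, so x̄ = 242 / (6·11) = 11/3.

11/3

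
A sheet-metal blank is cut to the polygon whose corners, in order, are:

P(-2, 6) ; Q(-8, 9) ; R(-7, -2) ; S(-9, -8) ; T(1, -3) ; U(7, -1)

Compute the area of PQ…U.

121

Apply the shoelace formula: 2A = Σ (x_i·y_{i+1} − x_{i+1}·y_i), indices taken mod 6.
Σ = (30) + (79) + (38) + (35) + (20) + (40) = 242
Area = |Σ|/2 = 121.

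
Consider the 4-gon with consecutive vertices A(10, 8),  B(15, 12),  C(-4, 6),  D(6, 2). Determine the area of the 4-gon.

61

Σ = (0) + (138) + (-44) + (28) = 122
Area = |Σ|/2 = 61.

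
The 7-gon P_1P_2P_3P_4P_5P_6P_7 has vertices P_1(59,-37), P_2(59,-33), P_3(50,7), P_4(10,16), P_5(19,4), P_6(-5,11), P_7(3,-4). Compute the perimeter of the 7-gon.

208

|P_1P_2| = √((0)² + (4)²) = √16 = 4
|P_2P_3| = √((-9)² + (40)²) = √1681 = 41
|P_3P_4| = √((-40)² + (9)²) = √1681 = 41
|P_4P_5| = √((9)² + (-12)²) = √225 = 15
|P_5P_6| = √((-24)² + (7)²) = √625 = 25
|P_6P_7| = √((8)² + (-15)²) = √289 = 17
|P_7P_1| = √((56)² + (-33)²) = √4225 = 65
Perimeter = 4 + 41 + 41 + 15 + 25 + 17 + 65 = 208.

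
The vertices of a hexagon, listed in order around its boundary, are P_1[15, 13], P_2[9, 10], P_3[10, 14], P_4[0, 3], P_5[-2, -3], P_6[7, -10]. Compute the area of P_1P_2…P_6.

188.5

Σ = (33) + (26) + (30) + (6) + (41) + (241) = 377
Area = |Σ|/2 = 188.5.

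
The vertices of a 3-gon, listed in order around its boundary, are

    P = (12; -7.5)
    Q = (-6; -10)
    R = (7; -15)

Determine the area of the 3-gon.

Apply the shoelace formula: 2A = Σ (x_i·y_{i+1} − x_{i+1}·y_i), indices taken mod 3.
P→Q: (12)(-10) − (-6)(-7.5) = -165
Q→R: (-6)(-15) − (7)(-10) = 160
R→P: (7)(-7.5) − (12)(-15) = 127.5
Σ = 122.5
Area = |Σ|/2 = 61.25.

61.25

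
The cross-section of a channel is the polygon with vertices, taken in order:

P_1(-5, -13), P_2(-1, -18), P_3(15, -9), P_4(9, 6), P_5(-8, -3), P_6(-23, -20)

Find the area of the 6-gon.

419

Apply the shoelace (surveyor's) formula: 2A = Σ (x_i·y_{i+1} − x_{i+1}·y_i), indices taken mod 6.
Σ = (77) + (279) + (171) + (21) + (91) + (199) = 838
Area = |Σ|/2 = 419.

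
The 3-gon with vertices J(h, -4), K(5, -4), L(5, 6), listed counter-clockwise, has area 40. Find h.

-3

The doubled signed area Σ (x_i y_{i+1} − x_{i+1} y_i) is linear in h.
With h=0 it equals 50; the coefficient of h is -10 (from the two edges through J).
So -10·h + 50 = 2·40 = 80 ⇒ h = -3.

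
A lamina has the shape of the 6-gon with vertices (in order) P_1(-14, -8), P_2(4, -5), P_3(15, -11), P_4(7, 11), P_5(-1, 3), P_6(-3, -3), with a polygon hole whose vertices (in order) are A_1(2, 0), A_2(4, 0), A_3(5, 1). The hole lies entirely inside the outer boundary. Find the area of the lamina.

199.5

Outer boundary:
Apply the shoelace formula: 2A = Σ (x_i·y_{i+1} − x_{i+1}·y_i), indices taken mod 6.
P_1→P_2: (-14)(-5) − (4)(-8) = 102
P_2→P_3: (4)(-11) − (15)(-5) = 31
P_3→P_4: (15)(11) − (7)(-11) = 242
P_4→P_5: (7)(3) − (-1)(11) = 32
P_5→P_6: (-1)(-3) − (-3)(3) = 12
P_6→P_1: (-3)(-8) − (-14)(-3) = -18
Σ = 401
Area = |Σ|/2 = 200.5.
Hole:
Σ = (0) + (4) + (-2) = 2
Area = |Σ|/2 = 1.
Net area = 200.5 − 1 = 199.5.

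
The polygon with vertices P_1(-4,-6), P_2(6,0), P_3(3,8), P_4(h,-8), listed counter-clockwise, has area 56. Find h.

-6

Write out the shoelace sum; only the two edges meeting at P_4 involve h:
2·Area = [(3·(-8) − h·8) + (h·(-6) − (-4)·(-8))] + 84
       = -14·h + 28 = 112
⇒ h = -6.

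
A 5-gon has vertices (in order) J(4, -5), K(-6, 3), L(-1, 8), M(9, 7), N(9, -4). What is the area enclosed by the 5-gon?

Apply the shoelace (surveyor's) formula: 2A = Σ (x_i·y_{i+1} − x_{i+1}·y_i), indices taken mod 5.
Σ = (-18) + (-45) + (-79) + (-99) + (-29) = -270
Area = |Σ|/2 = 135.

135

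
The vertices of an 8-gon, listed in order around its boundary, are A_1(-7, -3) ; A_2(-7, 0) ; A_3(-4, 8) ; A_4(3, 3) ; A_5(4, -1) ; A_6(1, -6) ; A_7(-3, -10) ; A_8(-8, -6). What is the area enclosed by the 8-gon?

Cross-terms: -21, -56, -36, -15, -23, -28, -62, -18  ⇒  Σ = -259
Area = |Σ|/2 = 129.5.

129.5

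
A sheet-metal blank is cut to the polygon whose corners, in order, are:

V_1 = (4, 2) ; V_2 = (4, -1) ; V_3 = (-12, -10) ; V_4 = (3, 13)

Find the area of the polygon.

118

Apply the surveyor's formula: 2A = Σ (x_i·y_{i+1} − x_{i+1}·y_i), indices taken mod 4.
Σ = (-12) + (-52) + (-126) + (-46) = -236
Area = |Σ|/2 = 118.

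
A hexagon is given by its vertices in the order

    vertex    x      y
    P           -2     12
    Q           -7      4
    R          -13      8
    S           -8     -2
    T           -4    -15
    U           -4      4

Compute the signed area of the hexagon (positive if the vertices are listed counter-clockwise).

Apply Gauss's area formula: 2A = Σ (x_i·y_{i+1} − x_{i+1}·y_i), indices taken mod 6.
Σ = (76) + (-4) + (90) + (112) + (-76) + (-40) = 158
Signed area = Σ/2 = 79 (positive ⇒ counter-clockwise traversal).

79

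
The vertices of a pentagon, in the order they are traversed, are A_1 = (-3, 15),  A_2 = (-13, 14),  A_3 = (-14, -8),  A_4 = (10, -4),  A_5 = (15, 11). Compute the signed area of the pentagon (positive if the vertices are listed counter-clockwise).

508.5

Apply the shoelace (surveyor's) formula: 2A = Σ (x_i·y_{i+1} − x_{i+1}·y_i), indices taken mod 5.
Cross-terms: 153, 300, 136, 170, 258  ⇒  Σ = 1017
Signed area = Σ/2 = 508.5 (positive ⇒ counter-clockwise traversal).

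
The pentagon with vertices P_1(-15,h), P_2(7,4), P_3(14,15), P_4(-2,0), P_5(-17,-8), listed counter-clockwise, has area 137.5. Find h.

-15

The doubled signed area Σ (x_i y_{i+1} − x_{i+1} y_i) is linear in h.
With h=0 it equals -85; the coefficient of h is -24 (from the two edges through P_1).
So -24·h + -85 = 2·137.5 = 275 ⇒ h = -15.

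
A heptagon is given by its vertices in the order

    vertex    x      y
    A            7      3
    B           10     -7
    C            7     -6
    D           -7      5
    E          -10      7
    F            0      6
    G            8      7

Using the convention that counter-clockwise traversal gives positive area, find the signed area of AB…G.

-114.5

Apply the shoelace formula: 2A = Σ (x_i·y_{i+1} − x_{i+1}·y_i), indices taken mod 7.
Cross-terms: -79, -11, -7, 1, -60, -48, -25  ⇒  Σ = -229
Signed area = Σ/2 = -114.5 (negative ⇒ clockwise traversal).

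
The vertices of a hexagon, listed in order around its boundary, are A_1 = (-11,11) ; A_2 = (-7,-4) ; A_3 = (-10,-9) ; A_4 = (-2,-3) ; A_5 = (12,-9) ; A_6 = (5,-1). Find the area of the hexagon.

Apply the surveyor's formula: 2A = Σ (x_i·y_{i+1} − x_{i+1}·y_i), indices taken mod 6.
Σ = (121) + (23) + (12) + (54) + (33) + (44) = 287
Area = |Σ|/2 = 143.5.

143.5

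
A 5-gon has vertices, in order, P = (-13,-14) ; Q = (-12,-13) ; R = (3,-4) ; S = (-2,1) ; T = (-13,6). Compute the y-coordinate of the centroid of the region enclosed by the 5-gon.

Apply the surveyor's formula. First the cross-terms c_i = x_i·y_{i+1} − x_{i+1}·y_i:
  1, 87, -5, 1, 260  ⇒  2A = 344, A = 172.
Then Σ (y_i + y_{i+1})·c_i = -3564, so ȳ = -3564 / (6·172) = -297/86.

-297/86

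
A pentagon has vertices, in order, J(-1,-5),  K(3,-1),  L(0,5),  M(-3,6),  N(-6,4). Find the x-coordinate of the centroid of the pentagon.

Apply the surveyor's formula. First the cross-terms c_i = x_i·y_{i+1} − x_{i+1}·y_i:
  16, 15, 15, 24, 34  ⇒  2A = 104, A = 52.
Then Σ (x_i + x_{i+1})·c_i = -422, so x̄ = -422 / (6·52) = -211/156.

-211/156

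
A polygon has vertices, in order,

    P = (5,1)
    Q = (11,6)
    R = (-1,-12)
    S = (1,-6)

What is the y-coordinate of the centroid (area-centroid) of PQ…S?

-205/87

Apply the shoelace formula. First the cross-terms c_i = x_i·y_{i+1} − x_{i+1}·y_i:
  19, -126, 18, 31  ⇒  2A = -58, A = -29.
Then Σ (y_i + y_{i+1})·c_i = 410, so ȳ = 410 / (6·(-29)) = -205/87.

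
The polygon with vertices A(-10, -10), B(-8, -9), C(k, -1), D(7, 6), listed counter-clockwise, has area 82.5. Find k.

The doubled signed area Σ (x_i y_{i+1} − x_{i+1} y_i) is linear in k.
With k=0 it equals 15; the coefficient of k is 15 (from the two edges through C).
So 15·k + 15 = 2·82.5 = 165 ⇒ k = 10.

10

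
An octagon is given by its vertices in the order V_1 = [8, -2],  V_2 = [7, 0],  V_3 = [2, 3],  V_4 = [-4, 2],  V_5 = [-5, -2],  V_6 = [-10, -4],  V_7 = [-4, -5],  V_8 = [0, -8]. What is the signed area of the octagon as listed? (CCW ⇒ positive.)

Apply the shoelace formula: 2A = Σ (x_i·y_{i+1} − x_{i+1}·y_i), indices taken mod 8.
Σ = (14) + (21) + (16) + (18) + (0) + (34) + (32) + (64) = 199
Signed area = Σ/2 = 99.5 (positive ⇒ counter-clockwise traversal).

99.5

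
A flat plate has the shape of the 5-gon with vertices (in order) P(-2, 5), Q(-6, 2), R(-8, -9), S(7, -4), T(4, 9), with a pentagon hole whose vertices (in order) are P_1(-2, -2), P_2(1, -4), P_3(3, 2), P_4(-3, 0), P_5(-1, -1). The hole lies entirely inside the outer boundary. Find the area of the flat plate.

137.5

Outer boundary:
Σ = (26) + (70) + (95) + (79) + (38) = 308
Area = |Σ|/2 = 154.
Hole:
Apply the shoelace (surveyor's) formula: 2A = Σ (x_i·y_{i+1} − x_{i+1}·y_i), indices taken mod 5.
Cross-terms: 10, 14, 6, 3, 0  ⇒  Σ = 33
Area = |Σ|/2 = 16.5.
Net area = 154 − 16.5 = 137.5.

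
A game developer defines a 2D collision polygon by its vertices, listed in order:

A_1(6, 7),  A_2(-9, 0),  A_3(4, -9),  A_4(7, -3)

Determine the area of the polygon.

Apply the shoelace (surveyor's) formula: 2A = Σ (x_i·y_{i+1} − x_{i+1}·y_i), indices taken mod 4.
Σ = (63) + (81) + (51) + (67) = 262
Area = |Σ|/2 = 131.

131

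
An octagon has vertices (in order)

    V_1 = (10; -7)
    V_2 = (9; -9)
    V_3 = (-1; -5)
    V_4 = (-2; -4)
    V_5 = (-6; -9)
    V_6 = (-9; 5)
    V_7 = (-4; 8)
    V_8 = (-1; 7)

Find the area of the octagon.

Apply the shoelace (surveyor's) formula: 2A = Σ (x_i·y_{i+1} − x_{i+1}·y_i), indices taken mod 8.
Σ = (-27) + (-54) + (-6) + (-6) + (-111) + (-52) + (-20) + (-63) = -339
Area = |Σ|/2 = 169.5.

169.5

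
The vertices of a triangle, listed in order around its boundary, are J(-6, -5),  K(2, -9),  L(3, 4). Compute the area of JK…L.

54

Σ = (64) + (35) + (9) = 108
Area = |Σ|/2 = 54.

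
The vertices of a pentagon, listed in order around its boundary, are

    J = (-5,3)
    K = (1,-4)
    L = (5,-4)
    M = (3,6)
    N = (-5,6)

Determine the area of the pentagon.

69

Apply the shoelace formula: 2A = Σ (x_i·y_{i+1} − x_{i+1}·y_i), indices taken mod 5.
Σ = (17) + (16) + (42) + (48) + (15) = 138
Area = |Σ|/2 = 69.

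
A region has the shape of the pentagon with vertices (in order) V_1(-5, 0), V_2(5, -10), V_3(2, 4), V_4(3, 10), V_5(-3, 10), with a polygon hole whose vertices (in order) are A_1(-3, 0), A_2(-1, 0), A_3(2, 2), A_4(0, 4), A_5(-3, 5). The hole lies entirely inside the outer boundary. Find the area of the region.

Outer boundary:
Σ = (50) + (40) + (8) + (60) + (50) = 208
Area = |Σ|/2 = 104.
Hole:
Apply Gauss's area formula: 2A = Σ (x_i·y_{i+1} − x_{i+1}·y_i), indices taken mod 5.
Σ = (0) + (-2) + (8) + (12) + (15) = 33
Area = |Σ|/2 = 16.5.
Net area = 104 − 16.5 = 87.5.

87.5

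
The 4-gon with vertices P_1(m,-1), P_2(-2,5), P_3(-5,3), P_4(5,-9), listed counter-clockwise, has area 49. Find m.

Write out the shoelace sum; only the two edges meeting at P_1 involve m:
2·Area = [(5·(-1) − m·(-9)) + (m·5 − (-2)·(-1))] + 49
       = 14·m + 42 = 98
⇒ m = 4.

4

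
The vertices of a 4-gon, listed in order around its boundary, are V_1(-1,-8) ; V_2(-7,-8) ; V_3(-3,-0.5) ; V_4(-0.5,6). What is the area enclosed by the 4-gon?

38.375

Apply the shoelace (surveyor's) formula: 2A = Σ (x_i·y_{i+1} − x_{i+1}·y_i), indices taken mod 4.
V_1→V_2: (-1)(-8) − (-7)(-8) = -48
V_2→V_3: (-7)(-0.5) − (-3)(-8) = -20.5
V_3→V_4: (-3)(6) − (-0.5)(-0.5) = -18.25
V_4→V_1: (-0.5)(-8) − (-1)(6) = 10
Σ = -76.75
Area = |Σ|/2 = 38.375.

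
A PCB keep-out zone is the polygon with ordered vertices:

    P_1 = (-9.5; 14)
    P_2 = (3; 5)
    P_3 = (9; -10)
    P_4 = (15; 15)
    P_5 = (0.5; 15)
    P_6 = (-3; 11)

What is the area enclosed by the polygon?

Apply the shoelace formula: 2A = Σ (x_i·y_{i+1} − x_{i+1}·y_i), indices taken mod 6.
P_1→P_2: (-9.5)(5) − (3)(14) = -89.5
P_2→P_3: (3)(-10) − (9)(5) = -75
P_3→P_4: (9)(15) − (15)(-10) = 285
P_4→P_5: (15)(15) − (0.5)(15) = 217.5
P_5→P_6: (0.5)(11) − (-3)(15) = 50.5
P_6→P_1: (-3)(14) − (-9.5)(11) = 62.5
Σ = 451
Area = |Σ|/2 = 225.5.

225.5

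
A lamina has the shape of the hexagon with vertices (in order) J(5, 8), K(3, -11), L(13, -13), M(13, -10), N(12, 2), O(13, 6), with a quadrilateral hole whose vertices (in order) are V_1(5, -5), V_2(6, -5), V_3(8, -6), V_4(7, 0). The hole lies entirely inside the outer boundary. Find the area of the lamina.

157

Outer boundary:
Apply the shoelace formula: 2A = Σ (x_i·y_{i+1} − x_{i+1}·y_i), indices taken mod 6.
Σ = (-79) + (104) + (39) + (146) + (46) + (74) = 330
Area = |Σ|/2 = 165.
Hole:
Apply the surveyor's formula: 2A = Σ (x_i·y_{i+1} − x_{i+1}·y_i), indices taken mod 4.
V_1→V_2: (5)(-5) − (6)(-5) = 5
V_2→V_3: (6)(-6) − (8)(-5) = 4
V_3→V_4: (8)(0) − (7)(-6) = 42
V_4→V_1: (7)(-5) − (5)(0) = -35
Σ = 16
Area = |Σ|/2 = 8.
Net area = 165 − 8 = 157.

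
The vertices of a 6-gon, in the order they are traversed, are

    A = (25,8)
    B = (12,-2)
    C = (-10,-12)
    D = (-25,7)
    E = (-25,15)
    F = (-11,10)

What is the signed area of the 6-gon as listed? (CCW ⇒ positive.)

-651.5

Σ = (-146) + (-164) + (-370) + (-200) + (-85) + (-338) = -1303
Signed area = Σ/2 = -651.5 (negative ⇒ clockwise traversal).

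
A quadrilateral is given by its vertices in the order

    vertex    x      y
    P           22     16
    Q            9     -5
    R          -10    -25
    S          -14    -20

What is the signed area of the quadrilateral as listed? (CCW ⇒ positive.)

-231.5

Apply Gauss's area formula: 2A = Σ (x_i·y_{i+1} − x_{i+1}·y_i), indices taken mod 4.
Σ = (-254) + (-275) + (-150) + (216) = -463
Signed area = Σ/2 = -231.5 (negative ⇒ clockwise traversal).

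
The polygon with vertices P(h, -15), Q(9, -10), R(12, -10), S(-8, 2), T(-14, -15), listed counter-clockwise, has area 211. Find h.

The doubled signed area Σ (x_i y_{i+1} − x_{i+1} y_i) is linear in h.
With h=0 it equals 467; the coefficient of h is 5 (from the two edges through P).
So 5·h + 467 = 2·211 = 422 ⇒ h = -9.

-9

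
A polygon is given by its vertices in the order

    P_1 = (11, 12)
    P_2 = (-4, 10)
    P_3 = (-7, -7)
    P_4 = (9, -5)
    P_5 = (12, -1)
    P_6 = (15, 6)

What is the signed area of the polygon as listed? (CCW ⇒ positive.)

303

Σ = (158) + (98) + (98) + (51) + (87) + (114) = 606
Signed area = Σ/2 = 303 (positive ⇒ counter-clockwise traversal).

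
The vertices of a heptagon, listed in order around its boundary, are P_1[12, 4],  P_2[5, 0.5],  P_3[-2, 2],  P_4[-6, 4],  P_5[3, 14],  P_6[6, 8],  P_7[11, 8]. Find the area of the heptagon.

123.5

Apply the shoelace formula: 2A = Σ (x_i·y_{i+1} − x_{i+1}·y_i), indices taken mod 7.
Σ = (-14) + (11) + (4) + (-96) + (-60) + (-40) + (-52) = -247
Area = |Σ|/2 = 123.5.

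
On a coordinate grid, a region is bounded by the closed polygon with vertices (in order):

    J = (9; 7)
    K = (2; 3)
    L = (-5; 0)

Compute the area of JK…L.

3.5

Cross-terms: 13, 15, -35  ⇒  Σ = -7
Area = |Σ|/2 = 3.5.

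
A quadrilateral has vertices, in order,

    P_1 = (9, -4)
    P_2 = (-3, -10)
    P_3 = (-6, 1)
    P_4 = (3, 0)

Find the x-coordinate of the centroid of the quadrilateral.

1/3

Apply the shoelace (surveyor's) formula. First the cross-terms c_i = x_i·y_{i+1} − x_{i+1}·y_i:
  -102, -63, -3, -12  ⇒  2A = -180, A = -90.
Then Σ (x_i + x_{i+1})·c_i = -180, so x̄ = -180 / (6·(-90)) = 1/3.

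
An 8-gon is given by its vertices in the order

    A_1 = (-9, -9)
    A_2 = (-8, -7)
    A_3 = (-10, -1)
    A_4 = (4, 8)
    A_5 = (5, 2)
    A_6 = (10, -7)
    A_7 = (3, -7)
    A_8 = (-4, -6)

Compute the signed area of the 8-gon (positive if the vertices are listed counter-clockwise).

Apply Gauss's area formula: 2A = Σ (x_i·y_{i+1} − x_{i+1}·y_i), indices taken mod 8.
Σ = (-9) + (-62) + (-76) + (-32) + (-55) + (-49) + (-46) + (-18) = -347
Signed area = Σ/2 = -173.5 (negative ⇒ clockwise traversal).

-173.5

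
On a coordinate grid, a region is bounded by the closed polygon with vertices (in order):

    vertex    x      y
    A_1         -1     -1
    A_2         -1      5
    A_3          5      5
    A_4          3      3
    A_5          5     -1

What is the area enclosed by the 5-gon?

Cross-terms: -6, -30, 0, -18, -6  ⇒  Σ = -60
Area = |Σ|/2 = 30.

30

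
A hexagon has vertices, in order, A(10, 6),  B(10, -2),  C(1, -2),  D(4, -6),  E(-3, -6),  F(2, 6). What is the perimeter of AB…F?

|AB| = √((0)² + (-8)²) = √64 = 8
|BC| = √((-9)² + (0)²) = √81 = 9
|CD| = √((3)² + (-4)²) = √25 = 5
|DE| = √((-7)² + (0)²) = √49 = 7
|EF| = √((5)² + (12)²) = √169 = 13
|FA| = √((8)² + (0)²) = √64 = 8
Perimeter = 8 + 9 + 5 + 7 + 13 + 8 = 50.

50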